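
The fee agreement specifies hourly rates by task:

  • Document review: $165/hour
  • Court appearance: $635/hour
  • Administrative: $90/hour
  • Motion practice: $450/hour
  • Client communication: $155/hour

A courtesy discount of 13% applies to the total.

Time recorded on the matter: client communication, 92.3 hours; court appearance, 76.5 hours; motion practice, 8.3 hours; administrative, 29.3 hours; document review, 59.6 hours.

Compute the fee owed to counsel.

$68,808.30

Document review: 59.6 × $165 = $9,834.00
Court appearance: 76.5 × $635 = $48,577.50
Administrative: 29.3 × $90 = $2,637.00
Motion practice: 8.3 × $450 = $3,735.00
Client communication: 92.3 × $155 = $14,306.50
Subtotal: $79,090.00
Less 13% discount: −$10,281.70
Total: $79,090.00 − $10,281.70 = $68,808.30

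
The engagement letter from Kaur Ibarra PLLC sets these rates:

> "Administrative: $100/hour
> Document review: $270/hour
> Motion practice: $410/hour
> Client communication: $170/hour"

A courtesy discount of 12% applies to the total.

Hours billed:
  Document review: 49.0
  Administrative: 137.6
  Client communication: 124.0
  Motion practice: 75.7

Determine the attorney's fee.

Administrative: 137.6 × $100 = $13,760.00
Document review: 49.0 × $270 = $13,230.00
Motion practice: 75.7 × $410 = $31,037.00
Client communication: 124.0 × $170 = $21,080.00
Subtotal: $79,107.00
Less 12% discount: −$9,492.84
Total: $79,107.00 − $9,492.84 = $69,614.16

$69,614.16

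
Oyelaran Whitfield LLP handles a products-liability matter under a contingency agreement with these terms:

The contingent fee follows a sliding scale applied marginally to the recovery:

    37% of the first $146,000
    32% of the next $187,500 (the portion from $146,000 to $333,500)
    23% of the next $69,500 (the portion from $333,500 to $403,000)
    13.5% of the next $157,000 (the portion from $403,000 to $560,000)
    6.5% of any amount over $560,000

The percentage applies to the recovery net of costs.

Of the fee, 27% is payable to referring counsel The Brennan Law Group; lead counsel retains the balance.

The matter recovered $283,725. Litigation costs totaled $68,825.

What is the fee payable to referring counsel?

Fee base (net of costs): $283,725 − $68,825 = $214,900
First $146,000 at 37% = $54,020.00
Remaining $68,900 at 32% = $22,048.00
Fee: $54,020.00 + $22,048.00 = $76,068.00
Referral share: 27% of $76,068.00 = $20,538.36; lead counsel retains $76,068.00 − $20,538.36 = $55,529.64.

$20,538.36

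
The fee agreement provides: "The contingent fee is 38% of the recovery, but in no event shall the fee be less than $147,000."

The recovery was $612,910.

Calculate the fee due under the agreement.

$232,905.80

38% of $612,910 = $232,905.80
That exceeds the $147,000 minimum.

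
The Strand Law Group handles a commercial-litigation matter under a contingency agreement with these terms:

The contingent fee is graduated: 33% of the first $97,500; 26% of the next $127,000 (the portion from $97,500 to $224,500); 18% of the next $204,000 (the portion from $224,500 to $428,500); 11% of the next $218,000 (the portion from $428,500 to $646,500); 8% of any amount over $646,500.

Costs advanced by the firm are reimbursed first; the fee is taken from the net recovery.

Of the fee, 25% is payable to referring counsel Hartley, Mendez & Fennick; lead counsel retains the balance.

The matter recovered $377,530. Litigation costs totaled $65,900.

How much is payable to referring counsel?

Fee base (net of costs): $377,530 − $65,900 = $311,630
First $97,500 at 33% = $32,175.00
Next $127,000 at 26% = $33,020.00
Remaining $87,130 at 18% = $15,683.40
Fee: $32,175.00 + $33,020.00 + $15,683.40 = $80,878.40
Referral share: 25% of $80,878.40 = $20,219.60; lead counsel retains $80,878.40 − $20,219.60 = $60,658.80.

$20,219.60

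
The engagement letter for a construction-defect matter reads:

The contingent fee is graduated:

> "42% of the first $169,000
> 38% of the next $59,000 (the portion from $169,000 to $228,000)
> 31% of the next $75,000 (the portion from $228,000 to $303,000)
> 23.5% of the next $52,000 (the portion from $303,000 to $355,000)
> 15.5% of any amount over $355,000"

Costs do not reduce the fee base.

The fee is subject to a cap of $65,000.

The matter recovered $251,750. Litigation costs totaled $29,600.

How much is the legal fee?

$65,000.00

Fee base is the gross recovery, $251,750; costs are reimbursed separately.
First $169,000 at 42% = $70,980.00
Next $59,000 at 38% = $22,420.00
Remaining $23,750 at 31% = $7,362.50
Fee: $70,980.00 + $22,420.00 + $7,362.50 = $100,762.50
$100,762.50 exceeds the $65,000 cap, so the fee is capped at $65,000.00.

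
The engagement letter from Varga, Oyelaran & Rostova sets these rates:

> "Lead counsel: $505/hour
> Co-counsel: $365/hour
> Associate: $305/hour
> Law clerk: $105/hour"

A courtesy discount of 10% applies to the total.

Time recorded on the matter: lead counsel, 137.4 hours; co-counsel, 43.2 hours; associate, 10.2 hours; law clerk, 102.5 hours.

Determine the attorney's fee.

$89,125.65

Lead counsel: 137.4 × $505 = $69,387.00
Co-counsel: 43.2 × $365 = $15,768.00
Associate: 10.2 × $305 = $3,111.00
Law clerk: 102.5 × $105 = $10,762.50
Subtotal: $99,028.50
Less 10% discount: −$9,902.85
Total: $99,028.50 − $9,902.85 = $89,125.65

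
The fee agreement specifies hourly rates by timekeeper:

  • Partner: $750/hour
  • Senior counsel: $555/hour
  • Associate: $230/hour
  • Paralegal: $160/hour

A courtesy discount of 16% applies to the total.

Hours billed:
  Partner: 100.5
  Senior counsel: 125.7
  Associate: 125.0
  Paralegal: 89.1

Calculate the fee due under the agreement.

$158,041.38

Partner: 100.5 × $750 = $75,375.00
Senior counsel: 125.7 × $555 = $69,763.50
Associate: 125.0 × $230 = $28,750.00
Paralegal: 89.1 × $160 = $14,256.00
Subtotal: $188,144.50
Less 16% discount: −$30,103.12
Total: $188,144.50 − $30,103.12 = $158,041.38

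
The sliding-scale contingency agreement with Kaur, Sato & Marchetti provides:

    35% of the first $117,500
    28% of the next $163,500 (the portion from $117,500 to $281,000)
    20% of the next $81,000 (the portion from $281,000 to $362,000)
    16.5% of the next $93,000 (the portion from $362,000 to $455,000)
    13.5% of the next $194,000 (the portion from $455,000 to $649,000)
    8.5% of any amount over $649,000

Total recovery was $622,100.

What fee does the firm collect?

$141,008.50

First $117,500 at 35% = $41,125.00
Next $163,500 at 28% = $45,780.00
Next $81,000 at 20% = $16,200.00
Next $93,000 at 16.5% = $15,345.00
Remaining $167,100 at 13.5% = $22,558.50
Fee: $41,125.00 + $45,780.00 + $16,200.00 + $15,345.00 + $22,558.50 = $141,008.50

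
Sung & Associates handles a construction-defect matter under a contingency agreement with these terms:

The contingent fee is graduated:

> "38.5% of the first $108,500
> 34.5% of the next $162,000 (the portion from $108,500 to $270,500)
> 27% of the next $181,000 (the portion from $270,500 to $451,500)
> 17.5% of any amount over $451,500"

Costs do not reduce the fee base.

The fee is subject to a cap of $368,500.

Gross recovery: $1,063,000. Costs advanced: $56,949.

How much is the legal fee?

Fee base is the gross recovery, $1,063,000; costs are reimbursed separately.
First $108,500 at 38.5% = $41,772.50
Next $162,000 at 34.5% = $55,890.00
Next $181,000 at 27% = $48,870.00
Remaining $611,500 at 17.5% = $107,012.50
Fee: $41,772.50 + $55,890.00 + $48,870.00 + $107,012.50 = $253,545.00
$253,545.00 is under the $368,500 cap.

$253,545.00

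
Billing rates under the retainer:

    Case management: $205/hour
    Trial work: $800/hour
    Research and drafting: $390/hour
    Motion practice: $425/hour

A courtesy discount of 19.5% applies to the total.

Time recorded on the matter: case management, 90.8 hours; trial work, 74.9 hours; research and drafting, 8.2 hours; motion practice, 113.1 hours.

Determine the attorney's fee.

$104,488.60

Case management: 90.8 × $205 = $18,614.00
Trial work: 74.9 × $800 = $59,920.00
Research and drafting: 8.2 × $390 = $3,198.00
Motion practice: 113.1 × $425 = $48,067.50
Subtotal: $129,799.50
Less 19.5% discount: −$25,310.90
Total: $129,799.50 − $25,310.90 = $104,488.60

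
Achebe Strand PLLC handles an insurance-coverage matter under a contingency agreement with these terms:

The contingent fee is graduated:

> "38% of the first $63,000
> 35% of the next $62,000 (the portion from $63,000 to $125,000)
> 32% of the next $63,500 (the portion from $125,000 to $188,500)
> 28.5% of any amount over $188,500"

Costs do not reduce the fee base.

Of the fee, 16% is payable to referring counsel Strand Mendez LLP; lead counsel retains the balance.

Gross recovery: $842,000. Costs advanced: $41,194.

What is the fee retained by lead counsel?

$211,854.30

Fee base is the gross recovery, $842,000; costs are reimbursed separately.
First $63,000 at 38% = $23,940.00
Next $62,000 at 35% = $21,700.00
Next $63,500 at 32% = $20,320.00
Remaining $653,500 at 28.5% = $186,247.50
Fee: $23,940.00 + $21,700.00 + $20,320.00 + $186,247.50 = $252,207.50
Referral share: 16% of $252,207.50 = $40,353.20; lead counsel retains $252,207.50 − $40,353.20 = $211,854.30.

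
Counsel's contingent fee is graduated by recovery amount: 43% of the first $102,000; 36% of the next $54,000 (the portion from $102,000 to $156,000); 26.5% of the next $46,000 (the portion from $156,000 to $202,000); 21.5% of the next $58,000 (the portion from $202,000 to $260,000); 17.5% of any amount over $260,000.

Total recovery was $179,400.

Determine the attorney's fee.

First $102,000 at 43% = $43,860.00
Next $54,000 at 36% = $19,440.00
Remaining $23,400 at 26.5% = $6,201.00
Fee: $43,860.00 + $19,440.00 + $6,201.00 = $69,501.00

$69,501.00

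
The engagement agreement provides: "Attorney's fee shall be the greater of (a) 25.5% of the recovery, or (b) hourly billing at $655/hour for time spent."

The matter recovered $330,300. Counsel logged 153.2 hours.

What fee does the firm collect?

$100,346.00

(a) 25.5% of $330,300 = $84,226.50
(b) 153.2 × $655 = $100,346.00
The greater is (b): $100,346.00.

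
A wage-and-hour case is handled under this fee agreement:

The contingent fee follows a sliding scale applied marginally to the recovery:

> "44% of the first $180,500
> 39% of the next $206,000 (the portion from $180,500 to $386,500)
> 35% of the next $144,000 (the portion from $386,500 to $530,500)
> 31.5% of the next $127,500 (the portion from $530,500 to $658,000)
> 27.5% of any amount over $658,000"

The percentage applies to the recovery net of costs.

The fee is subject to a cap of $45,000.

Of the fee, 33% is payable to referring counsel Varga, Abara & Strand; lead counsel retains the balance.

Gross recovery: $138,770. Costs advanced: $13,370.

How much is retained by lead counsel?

Fee base (net of costs): $138,770 − $13,370 = $125,400
First $125,400 at 44% = $55,176.00
$55,176.00 exceeds the $45,000 cap, so the fee is capped at $45,000.00.
Referral share: 33% of $45,000.00 = $14,850.00; lead counsel retains $45,000.00 − $14,850.00 = $30,150.00.

$30,150.00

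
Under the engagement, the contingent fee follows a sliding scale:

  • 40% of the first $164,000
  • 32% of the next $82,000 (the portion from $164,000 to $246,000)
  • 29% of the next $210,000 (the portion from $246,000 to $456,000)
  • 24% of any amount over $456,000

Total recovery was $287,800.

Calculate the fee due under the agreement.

$103,962.00

First $164,000 at 40% = $65,600.00
Next $82,000 at 32% = $26,240.00
Remaining $41,800 at 29% = $12,122.00
Fee: $65,600.00 + $26,240.00 + $12,122.00 = $103,962.00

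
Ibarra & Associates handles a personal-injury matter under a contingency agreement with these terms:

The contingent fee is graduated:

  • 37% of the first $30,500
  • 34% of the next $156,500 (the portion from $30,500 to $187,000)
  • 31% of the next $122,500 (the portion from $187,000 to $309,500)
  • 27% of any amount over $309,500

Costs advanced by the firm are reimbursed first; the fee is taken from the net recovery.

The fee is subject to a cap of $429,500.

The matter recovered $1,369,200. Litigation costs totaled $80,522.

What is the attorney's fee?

Fee base (net of costs): $1,369,200 − $80,522 = $1,288,678
First $30,500 at 37% = $11,285.00
Next $156,500 at 34% = $53,210.00
Next $122,500 at 31% = $37,975.00
Remaining $979,178 at 27% = $264,378.06
Fee: $11,285.00 + $53,210.00 + $37,975.00 + $264,378.06 = $366,848.06
$366,848.06 is under the $429,500 cap.

$366,848.06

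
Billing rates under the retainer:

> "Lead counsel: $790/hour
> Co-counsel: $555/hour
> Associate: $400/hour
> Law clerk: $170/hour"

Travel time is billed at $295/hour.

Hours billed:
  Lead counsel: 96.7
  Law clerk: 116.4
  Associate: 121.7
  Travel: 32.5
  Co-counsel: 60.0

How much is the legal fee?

Lead counsel: 96.7 × $790 = $76,393.00
Co-counsel: 60.0 × $555 = $33,300.00
Associate: 121.7 × $400 = $48,680.00
Law clerk: 116.4 × $170 = $19,788.00
Subtotal: $76,393.00 + $33,300.00 + $48,680.00 + $19,788.00 = $178,161.00
Travel: 32.5 × $295 = $9,587.50
Total: $178,161.00 + $9,587.50 = $187,748.50

$187,748.50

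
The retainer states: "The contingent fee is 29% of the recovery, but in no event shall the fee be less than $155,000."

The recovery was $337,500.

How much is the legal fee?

29% of $337,500 = $97,875.00
That is below the $155,000 minimum, so the minimum applies.

$155,000.00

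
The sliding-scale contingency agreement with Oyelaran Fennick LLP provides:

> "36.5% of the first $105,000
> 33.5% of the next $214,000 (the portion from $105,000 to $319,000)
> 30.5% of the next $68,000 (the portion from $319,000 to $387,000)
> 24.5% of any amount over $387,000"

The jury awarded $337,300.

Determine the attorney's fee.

First $105,000 at 36.5% = $38,325.00
Next $214,000 at 33.5% = $71,690.00
Remaining $18,300 at 30.5% = $5,581.50
Fee: $38,325.00 + $71,690.00 + $5,581.50 = $115,596.50

$115,596.50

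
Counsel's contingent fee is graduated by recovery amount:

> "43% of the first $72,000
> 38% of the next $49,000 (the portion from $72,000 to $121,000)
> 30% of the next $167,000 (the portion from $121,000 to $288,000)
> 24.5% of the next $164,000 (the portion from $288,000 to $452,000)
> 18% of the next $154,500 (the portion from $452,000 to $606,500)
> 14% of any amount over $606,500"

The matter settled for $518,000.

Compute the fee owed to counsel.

$151,740.00

First $72,000 at 43% = $30,960.00
Next $49,000 at 38% = $18,620.00
Next $167,000 at 30% = $50,100.00
Next $164,000 at 24.5% = $40,180.00
Remaining $66,000 at 18% = $11,880.00
Fee: $30,960.00 + $18,620.00 + $50,100.00 + $40,180.00 + $11,880.00 = $151,740.00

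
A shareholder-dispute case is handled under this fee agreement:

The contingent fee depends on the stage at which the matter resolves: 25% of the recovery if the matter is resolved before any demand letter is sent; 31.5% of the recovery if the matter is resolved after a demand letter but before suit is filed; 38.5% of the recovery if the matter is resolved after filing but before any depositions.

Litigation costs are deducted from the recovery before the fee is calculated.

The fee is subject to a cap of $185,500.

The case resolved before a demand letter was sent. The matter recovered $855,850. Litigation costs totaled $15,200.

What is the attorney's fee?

Fee base (net of costs): $855,850 − $15,200 = $840,650
The matter resolved before a demand letter was sent, so the 25% rate applies.
$840,650 × 25% = $210,162.50
$210,162.50 exceeds the $185,500 cap, so the fee is capped at $185,500.00.

$185,500.00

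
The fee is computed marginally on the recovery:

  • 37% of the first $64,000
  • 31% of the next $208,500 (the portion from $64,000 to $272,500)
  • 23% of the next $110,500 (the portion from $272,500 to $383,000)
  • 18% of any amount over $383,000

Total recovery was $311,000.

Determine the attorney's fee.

First $64,000 at 37% = $23,680.00
Next $208,500 at 31% = $64,635.00
Remaining $38,500 at 23% = $8,855.00
Fee: $23,680.00 + $64,635.00 + $8,855.00 = $97,170.00

$97,170.00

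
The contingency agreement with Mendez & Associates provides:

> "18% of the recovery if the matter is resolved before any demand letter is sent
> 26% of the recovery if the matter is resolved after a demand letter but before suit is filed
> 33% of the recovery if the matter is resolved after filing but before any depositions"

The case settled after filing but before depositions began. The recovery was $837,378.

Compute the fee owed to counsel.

The matter settled after filing but before depositions began, so the 33% rate applies.
$837,378 × 33% = $276,334.74

$276,334.74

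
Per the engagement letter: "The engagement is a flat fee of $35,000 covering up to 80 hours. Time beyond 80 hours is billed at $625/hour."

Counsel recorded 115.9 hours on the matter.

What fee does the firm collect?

Flat fee: $35,000.00
Excess hours: 115.9 − 80 = 35.9
Overrun: 35.9 × $625 = $22,437.50
Total: $35,000.00 + $22,437.50 = $57,437.50

$57,437.50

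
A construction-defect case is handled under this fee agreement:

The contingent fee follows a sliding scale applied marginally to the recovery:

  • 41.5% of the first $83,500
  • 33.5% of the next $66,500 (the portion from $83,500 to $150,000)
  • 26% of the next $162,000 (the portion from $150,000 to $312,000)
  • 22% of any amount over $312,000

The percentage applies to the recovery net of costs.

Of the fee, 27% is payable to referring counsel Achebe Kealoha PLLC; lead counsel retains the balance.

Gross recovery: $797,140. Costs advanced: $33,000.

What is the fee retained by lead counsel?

Fee base (net of costs): $797,140 − $33,000 = $764,140
First $83,500 at 41.5% = $34,652.50
Next $66,500 at 33.5% = $22,277.50
Next $162,000 at 26% = $42,120.00
Remaining $452,140 at 22% = $99,470.80
Fee: $34,652.50 + $22,277.50 + $42,120.00 + $99,470.80 = $198,520.80
Referral share: 27% of $198,520.80 = $53,600.62; lead counsel retains $198,520.80 − $53,600.62 = $144,920.18.

$144,920.18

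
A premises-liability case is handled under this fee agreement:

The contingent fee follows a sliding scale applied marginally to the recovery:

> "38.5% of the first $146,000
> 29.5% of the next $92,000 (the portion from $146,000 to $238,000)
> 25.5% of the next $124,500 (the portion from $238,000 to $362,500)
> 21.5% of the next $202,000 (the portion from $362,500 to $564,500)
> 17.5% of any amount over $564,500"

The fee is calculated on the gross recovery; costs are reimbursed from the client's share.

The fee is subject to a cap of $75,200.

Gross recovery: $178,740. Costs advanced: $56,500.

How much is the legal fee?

Fee base is the gross recovery, $178,740; costs are reimbursed separately.
First $146,000 at 38.5% = $56,210.00
Remaining $32,740 at 29.5% = $9,658.30
Fee: $56,210.00 + $9,658.30 = $65,868.30
$65,868.30 is under the $75,200 cap.

$65,868.30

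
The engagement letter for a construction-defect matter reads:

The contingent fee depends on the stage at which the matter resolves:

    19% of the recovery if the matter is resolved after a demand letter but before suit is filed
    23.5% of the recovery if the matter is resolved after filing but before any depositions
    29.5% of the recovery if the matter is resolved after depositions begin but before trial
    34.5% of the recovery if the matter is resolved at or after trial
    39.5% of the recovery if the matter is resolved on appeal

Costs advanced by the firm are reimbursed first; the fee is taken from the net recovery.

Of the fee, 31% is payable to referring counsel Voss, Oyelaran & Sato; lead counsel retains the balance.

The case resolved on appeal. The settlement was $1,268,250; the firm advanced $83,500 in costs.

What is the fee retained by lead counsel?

$322,903.61

Fee base (net of costs): $1,268,250 − $83,500 = $1,184,750
The matter resolved on appeal, so the 39.5% rate applies.
$1,184,750 × 39.5% = $467,976.25
Referral share: 31% of $467,976.25 = $145,072.64; lead counsel retains $467,976.25 − $145,072.64 = $322,903.61.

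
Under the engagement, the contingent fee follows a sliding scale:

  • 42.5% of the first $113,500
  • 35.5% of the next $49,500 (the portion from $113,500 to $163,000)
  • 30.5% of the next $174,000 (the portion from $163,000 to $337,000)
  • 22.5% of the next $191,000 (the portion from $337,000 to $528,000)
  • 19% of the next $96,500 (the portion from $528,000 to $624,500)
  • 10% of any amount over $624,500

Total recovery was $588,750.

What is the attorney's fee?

First $113,500 at 42.5% = $48,237.50
Next $49,500 at 35.5% = $17,572.50
Next $174,000 at 30.5% = $53,070.00
Next $191,000 at 22.5% = $42,975.00
Remaining $60,750 at 19% = $11,542.50
Fee: $48,237.50 + $17,572.50 + $53,070.00 + $42,975.00 + $11,542.50 = $173,397.50

$173,397.50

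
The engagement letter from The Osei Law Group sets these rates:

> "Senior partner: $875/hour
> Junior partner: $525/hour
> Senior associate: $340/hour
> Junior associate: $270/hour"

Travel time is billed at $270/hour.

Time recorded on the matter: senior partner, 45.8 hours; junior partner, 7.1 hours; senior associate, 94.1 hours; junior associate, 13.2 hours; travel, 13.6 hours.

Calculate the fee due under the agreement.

$83,032.50

Senior partner: 45.8 × $875 = $40,075.00
Junior partner: 7.1 × $525 = $3,727.50
Senior associate: 94.1 × $340 = $31,994.00
Junior associate: 13.2 × $270 = $3,564.00
Subtotal: $40,075.00 + $3,727.50 + $31,994.00 + $3,564.00 = $79,360.50
Travel: 13.6 × $270 = $3,672.00
Total: $79,360.50 + $3,672.00 = $83,032.50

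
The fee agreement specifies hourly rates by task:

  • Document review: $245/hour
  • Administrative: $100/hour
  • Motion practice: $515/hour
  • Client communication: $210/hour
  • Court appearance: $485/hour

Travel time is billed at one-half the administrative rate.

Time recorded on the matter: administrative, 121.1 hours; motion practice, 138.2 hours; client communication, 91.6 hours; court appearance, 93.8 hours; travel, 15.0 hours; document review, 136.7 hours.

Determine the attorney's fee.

Document review: 136.7 × $245 = $33,491.50
Administrative: 121.1 × $100 = $12,110.00
Motion practice: 138.2 × $515 = $71,173.00
Client communication: 91.6 × $210 = $19,236.00
Court appearance: 93.8 × $485 = $45,493.00
Subtotal: $33,491.50 + $12,110.00 + $71,173.00 + $19,236.00 + $45,493.00 = $181,503.50
Travel: 15.0 × ($100 ÷ 2) = 15.0 × $50.00 = $750.00
Total: $181,503.50 + $750.00 = $182,253.50

$182,253.50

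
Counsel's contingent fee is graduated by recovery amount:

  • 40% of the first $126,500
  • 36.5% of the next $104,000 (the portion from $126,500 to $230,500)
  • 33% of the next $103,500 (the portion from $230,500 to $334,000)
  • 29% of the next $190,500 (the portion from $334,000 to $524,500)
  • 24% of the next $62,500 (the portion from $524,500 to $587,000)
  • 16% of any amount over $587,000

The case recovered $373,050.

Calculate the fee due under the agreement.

First $126,500 at 40% = $50,600.00
Next $104,000 at 36.5% = $37,960.00
Next $103,500 at 33% = $34,155.00
Remaining $39,050 at 29% = $11,324.50
Fee: $50,600.00 + $37,960.00 + $34,155.00 + $11,324.50 = $134,039.50

$134,039.50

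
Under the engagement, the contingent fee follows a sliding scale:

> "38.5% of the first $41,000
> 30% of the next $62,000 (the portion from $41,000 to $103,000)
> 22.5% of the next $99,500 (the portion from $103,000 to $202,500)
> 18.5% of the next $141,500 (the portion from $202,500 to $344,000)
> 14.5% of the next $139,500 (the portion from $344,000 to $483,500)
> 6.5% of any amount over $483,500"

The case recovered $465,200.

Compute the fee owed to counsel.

First $41,000 at 38.5% = $15,785.00
Next $62,000 at 30% = $18,600.00
Next $99,500 at 22.5% = $22,387.50
Next $141,500 at 18.5% = $26,177.50
Remaining $121,200 at 14.5% = $17,574.00
Fee: $15,785.00 + $18,600.00 + $22,387.50 + $26,177.50 + $17,574.00 = $100,524.00

$100,524.00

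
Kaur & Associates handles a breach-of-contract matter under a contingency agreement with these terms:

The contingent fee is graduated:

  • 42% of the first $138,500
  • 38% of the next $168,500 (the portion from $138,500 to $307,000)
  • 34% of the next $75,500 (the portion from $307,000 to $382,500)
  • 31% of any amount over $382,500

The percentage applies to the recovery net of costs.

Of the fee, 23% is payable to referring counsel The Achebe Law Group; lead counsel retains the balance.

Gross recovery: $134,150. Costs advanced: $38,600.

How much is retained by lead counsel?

Fee base (net of costs): $134,150 − $38,600 = $95,550
First $95,550 at 42% = $40,131.00
Referral share: 23% of $40,131.00 = $9,230.13; lead counsel retains $40,131.00 − $9,230.13 = $30,900.87.

$30,900.87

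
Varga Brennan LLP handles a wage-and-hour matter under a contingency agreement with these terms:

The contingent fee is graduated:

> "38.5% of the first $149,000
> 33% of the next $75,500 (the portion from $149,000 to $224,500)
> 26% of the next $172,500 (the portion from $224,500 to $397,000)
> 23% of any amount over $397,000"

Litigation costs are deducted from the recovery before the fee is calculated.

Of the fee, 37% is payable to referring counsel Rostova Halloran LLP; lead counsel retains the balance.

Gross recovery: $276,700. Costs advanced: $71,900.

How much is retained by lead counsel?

Fee base (net of costs): $276,700 − $71,900 = $204,800
First $149,000 at 38.5% = $57,365.00
Remaining $55,800 at 33% = $18,414.00
Fee: $57,365.00 + $18,414.00 = $75,779.00
Referral share: 37% of $75,779.00 = $28,038.23; lead counsel retains $75,779.00 − $28,038.23 = $47,740.77.

$47,740.77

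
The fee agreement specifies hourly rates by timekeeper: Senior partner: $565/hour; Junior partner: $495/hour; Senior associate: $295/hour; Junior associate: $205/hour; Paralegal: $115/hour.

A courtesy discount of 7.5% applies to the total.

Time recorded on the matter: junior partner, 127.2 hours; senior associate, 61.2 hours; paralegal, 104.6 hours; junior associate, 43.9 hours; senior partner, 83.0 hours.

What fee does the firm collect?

Senior partner: 83.0 × $565 = $46,895.00
Junior partner: 127.2 × $495 = $62,964.00
Senior associate: 61.2 × $295 = $18,054.00
Junior associate: 43.9 × $205 = $8,999.50
Paralegal: 104.6 × $115 = $12,029.00
Subtotal: $148,941.50
Less 7.5% discount: −$11,170.61
Total: $148,941.50 − $11,170.61 = $137,770.89

$137,770.89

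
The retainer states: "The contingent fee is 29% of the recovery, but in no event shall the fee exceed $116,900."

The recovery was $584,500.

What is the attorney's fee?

29% of $584,500 = $169,505.00
That exceeds the $116,900 cap, so the fee is capped at $116,900.

$116,900.00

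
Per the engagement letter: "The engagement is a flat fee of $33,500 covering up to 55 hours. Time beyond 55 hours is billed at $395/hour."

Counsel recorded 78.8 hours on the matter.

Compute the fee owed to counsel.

Flat fee: $33,500.00
Excess hours: 78.8 − 55 = 23.8
Overrun: 23.8 × $395 = $9,401.00
Total: $33,500.00 + $9,401.00 = $42,901.00

$42,901.00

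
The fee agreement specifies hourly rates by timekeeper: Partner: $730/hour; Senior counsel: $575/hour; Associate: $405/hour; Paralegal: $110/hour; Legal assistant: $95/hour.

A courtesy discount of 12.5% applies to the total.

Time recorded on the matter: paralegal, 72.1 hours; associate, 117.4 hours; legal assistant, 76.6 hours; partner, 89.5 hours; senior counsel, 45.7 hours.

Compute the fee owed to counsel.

$135,071.56

Partner: 89.5 × $730 = $65,335.00
Senior counsel: 45.7 × $575 = $26,277.50
Associate: 117.4 × $405 = $47,547.00
Paralegal: 72.1 × $110 = $7,931.00
Legal assistant: 76.6 × $95 = $7,277.00
Subtotal: $154,367.50
Less 12.5% discount: −$19,295.94
Total: $154,367.50 − $19,295.94 = $135,071.56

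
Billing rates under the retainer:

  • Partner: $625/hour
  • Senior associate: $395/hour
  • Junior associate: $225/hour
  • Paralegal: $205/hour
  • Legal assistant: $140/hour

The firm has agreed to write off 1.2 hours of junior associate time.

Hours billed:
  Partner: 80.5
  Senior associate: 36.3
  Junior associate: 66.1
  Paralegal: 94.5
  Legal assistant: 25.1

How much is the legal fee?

$102,140.00

Partner: 80.5 × $625 = $50,312.50
Senior associate: 36.3 × $395 = $14,338.50
Junior associate: 66.1 × $225 = $14,872.50
Paralegal: 94.5 × $205 = $19,372.50
Legal assistant: 25.1 × $140 = $3,514.00
Subtotal: $102,410.00
Write-off: 1.2 × $225 = $270.00
Total: $102,410.00 − $270.00 = $102,140.00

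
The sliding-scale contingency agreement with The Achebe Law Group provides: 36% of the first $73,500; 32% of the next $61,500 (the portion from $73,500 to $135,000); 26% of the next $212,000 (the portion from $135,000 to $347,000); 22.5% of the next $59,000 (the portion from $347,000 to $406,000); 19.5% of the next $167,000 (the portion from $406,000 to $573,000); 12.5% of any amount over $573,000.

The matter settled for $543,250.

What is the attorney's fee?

First $73,500 at 36% = $26,460.00
Next $61,500 at 32% = $19,680.00
Next $212,000 at 26% = $55,120.00
Next $59,000 at 22.5% = $13,275.00
Remaining $137,250 at 19.5% = $26,763.75
Fee: $26,460.00 + $19,680.00 + $55,120.00 + $13,275.00 + $26,763.75 = $141,298.75

$141,298.75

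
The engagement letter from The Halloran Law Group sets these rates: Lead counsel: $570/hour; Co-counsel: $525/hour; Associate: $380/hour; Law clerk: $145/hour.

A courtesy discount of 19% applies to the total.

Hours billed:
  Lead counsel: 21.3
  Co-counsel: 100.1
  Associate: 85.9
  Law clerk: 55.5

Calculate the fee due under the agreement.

$85,360.23

Lead counsel: 21.3 × $570 = $12,141.00
Co-counsel: 100.1 × $525 = $52,552.50
Associate: 85.9 × $380 = $32,642.00
Law clerk: 55.5 × $145 = $8,047.50
Subtotal: $105,383.00
Less 19% discount: −$20,022.77
Total: $105,383.00 − $20,022.77 = $85,360.23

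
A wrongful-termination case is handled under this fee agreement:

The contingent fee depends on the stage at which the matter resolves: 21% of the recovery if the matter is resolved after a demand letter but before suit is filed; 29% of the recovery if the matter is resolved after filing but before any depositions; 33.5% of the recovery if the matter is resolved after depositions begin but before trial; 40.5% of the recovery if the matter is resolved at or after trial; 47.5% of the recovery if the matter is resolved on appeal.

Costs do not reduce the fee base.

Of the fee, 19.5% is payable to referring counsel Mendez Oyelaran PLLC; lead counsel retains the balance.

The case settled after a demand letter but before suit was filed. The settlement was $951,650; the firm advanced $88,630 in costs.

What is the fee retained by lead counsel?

$160,876.43

Fee base is the gross recovery, $951,650; costs are reimbursed separately.
The matter settled after a demand letter but before suit was filed, so the 21% rate applies.
$951,650 × 21% = $199,846.50
Referral share: 19.5% of $199,846.50 = $38,970.07; lead counsel retains $199,846.50 − $38,970.07 = $160,876.43.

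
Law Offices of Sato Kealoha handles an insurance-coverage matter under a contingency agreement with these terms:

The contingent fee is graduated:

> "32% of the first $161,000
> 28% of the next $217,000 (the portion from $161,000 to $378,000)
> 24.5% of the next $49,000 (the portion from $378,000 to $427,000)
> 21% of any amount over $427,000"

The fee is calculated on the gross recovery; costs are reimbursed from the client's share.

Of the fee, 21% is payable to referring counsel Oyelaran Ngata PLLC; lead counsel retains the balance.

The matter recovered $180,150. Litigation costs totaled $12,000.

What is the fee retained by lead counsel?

Fee base is the gross recovery, $180,150; costs are reimbursed separately.
First $161,000 at 32% = $51,520.00
Remaining $19,150 at 28% = $5,362.00
Fee: $51,520.00 + $5,362.00 = $56,882.00
Referral share: 21% of $56,882.00 = $11,945.22; lead counsel retains $56,882.00 − $11,945.22 = $44,936.78.

$44,936.78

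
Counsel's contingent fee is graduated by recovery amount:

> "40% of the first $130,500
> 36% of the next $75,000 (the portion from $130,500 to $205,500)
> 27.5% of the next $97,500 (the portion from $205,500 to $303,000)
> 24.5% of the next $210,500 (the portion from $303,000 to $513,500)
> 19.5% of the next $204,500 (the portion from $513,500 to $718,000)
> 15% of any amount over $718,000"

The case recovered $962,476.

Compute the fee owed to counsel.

First $130,500 at 40% = $52,200.00
Next $75,000 at 36% = $27,000.00
Next $97,500 at 27.5% = $26,812.50
Next $210,500 at 24.5% = $51,572.50
Next $204,500 at 19.5% = $39,877.50
Remaining $244,476 at 15% = $36,671.40
Fee: $52,200.00 + $27,000.00 + $26,812.50 + $51,572.50 + $39,877.50 + $36,671.40 = $234,133.90

$234,133.90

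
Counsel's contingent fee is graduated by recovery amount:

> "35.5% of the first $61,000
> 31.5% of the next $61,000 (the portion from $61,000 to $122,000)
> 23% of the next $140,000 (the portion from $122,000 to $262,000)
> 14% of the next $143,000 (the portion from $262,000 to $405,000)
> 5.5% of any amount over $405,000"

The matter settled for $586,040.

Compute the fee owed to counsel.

First $61,000 at 35.5% = $21,655.00
Next $61,000 at 31.5% = $19,215.00
Next $140,000 at 23% = $32,200.00
Next $143,000 at 14% = $20,020.00
Remaining $181,040 at 5.5% = $9,957.20
Fee: $21,655.00 + $19,215.00 + $32,200.00 + $20,020.00 + $9,957.20 = $103,047.20

$103,047.20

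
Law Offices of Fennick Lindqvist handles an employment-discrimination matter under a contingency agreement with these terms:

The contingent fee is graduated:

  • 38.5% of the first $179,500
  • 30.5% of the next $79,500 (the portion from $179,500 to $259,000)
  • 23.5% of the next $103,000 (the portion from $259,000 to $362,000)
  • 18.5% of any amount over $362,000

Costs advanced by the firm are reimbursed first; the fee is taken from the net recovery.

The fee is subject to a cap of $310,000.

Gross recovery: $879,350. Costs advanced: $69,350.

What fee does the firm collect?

Fee base (net of costs): $879,350 − $69,350 = $810,000
First $179,500 at 38.5% = $69,107.50
Next $79,500 at 30.5% = $24,247.50
Next $103,000 at 23.5% = $24,205.00
Remaining $448,000 at 18.5% = $82,880.00
Fee: $69,107.50 + $24,247.50 + $24,205.00 + $82,880.00 = $200,440.00
$200,440.00 is under the $310,000 cap.

$200,440.00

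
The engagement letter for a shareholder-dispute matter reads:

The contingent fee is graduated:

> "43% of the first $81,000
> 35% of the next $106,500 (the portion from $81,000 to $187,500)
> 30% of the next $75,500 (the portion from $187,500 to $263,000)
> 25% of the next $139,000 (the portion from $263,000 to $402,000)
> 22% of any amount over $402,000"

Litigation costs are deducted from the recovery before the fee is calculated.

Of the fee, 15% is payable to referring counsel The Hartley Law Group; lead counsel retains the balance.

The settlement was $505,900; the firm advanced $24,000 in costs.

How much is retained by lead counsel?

Fee base (net of costs): $505,900 − $24,000 = $481,900
First $81,000 at 43% = $34,830.00
Next $106,500 at 35% = $37,275.00
Next $75,500 at 30% = $22,650.00
Next $139,000 at 25% = $34,750.00
Remaining $79,900 at 22% = $17,578.00
Fee: $34,830.00 + $37,275.00 + $22,650.00 + $34,750.00 + $17,578.00 = $147,083.00
Referral share: 15% of $147,083.00 = $22,062.45; lead counsel retains $147,083.00 − $22,062.45 = $125,020.55.

$125,020.55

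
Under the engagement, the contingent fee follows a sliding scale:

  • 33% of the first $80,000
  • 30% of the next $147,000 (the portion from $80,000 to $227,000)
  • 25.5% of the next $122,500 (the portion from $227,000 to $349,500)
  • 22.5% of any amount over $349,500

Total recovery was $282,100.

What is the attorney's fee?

$84,550.50

First $80,000 at 33% = $26,400.00
Next $147,000 at 30% = $44,100.00
Remaining $55,100 at 25.5% = $14,050.50
Fee: $26,400.00 + $44,100.00 + $14,050.50 = $84,550.50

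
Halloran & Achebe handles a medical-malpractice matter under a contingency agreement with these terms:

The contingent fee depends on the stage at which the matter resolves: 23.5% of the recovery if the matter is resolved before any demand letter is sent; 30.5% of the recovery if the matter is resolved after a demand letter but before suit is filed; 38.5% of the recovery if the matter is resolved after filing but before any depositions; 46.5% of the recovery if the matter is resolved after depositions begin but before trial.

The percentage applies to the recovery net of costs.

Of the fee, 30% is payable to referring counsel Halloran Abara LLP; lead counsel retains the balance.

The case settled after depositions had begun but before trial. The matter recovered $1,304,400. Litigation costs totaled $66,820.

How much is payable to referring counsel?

Fee base (net of costs): $1,304,400 − $66,820 = $1,237,580
The matter settled after depositions had begun but before trial, so the 46.5% rate applies.
$1,237,580 × 46.5% = $575,474.70
Referral share: 30% of $575,474.70 = $172,642.41; lead counsel retains $575,474.70 − $172,642.41 = $402,832.29.

$172,642.41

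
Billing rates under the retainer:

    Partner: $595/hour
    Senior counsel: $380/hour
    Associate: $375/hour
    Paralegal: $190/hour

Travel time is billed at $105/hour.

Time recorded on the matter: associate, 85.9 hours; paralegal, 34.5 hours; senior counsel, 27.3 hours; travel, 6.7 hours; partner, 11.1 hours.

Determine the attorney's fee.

$56,449.50

Partner: 11.1 × $595 = $6,604.50
Senior counsel: 27.3 × $380 = $10,374.00
Associate: 85.9 × $375 = $32,212.50
Paralegal: 34.5 × $190 = $6,555.00
Subtotal: $6,604.50 + $10,374.00 + $32,212.50 + $6,555.00 = $55,746.00
Travel: 6.7 × $105 = $703.50
Total: $55,746.00 + $703.50 = $56,449.50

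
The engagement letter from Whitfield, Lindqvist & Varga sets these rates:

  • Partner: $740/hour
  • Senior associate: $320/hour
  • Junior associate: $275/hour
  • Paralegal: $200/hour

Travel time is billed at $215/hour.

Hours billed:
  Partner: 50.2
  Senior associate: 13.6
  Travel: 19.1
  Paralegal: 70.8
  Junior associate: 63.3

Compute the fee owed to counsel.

$77,174.00

Partner: 50.2 × $740 = $37,148.00
Senior associate: 13.6 × $320 = $4,352.00
Junior associate: 63.3 × $275 = $17,407.50
Paralegal: 70.8 × $200 = $14,160.00
Subtotal: $37,148.00 + $4,352.00 + $17,407.50 + $14,160.00 = $73,067.50
Travel: 19.1 × $215 = $4,106.50
Total: $73,067.50 + $4,106.50 = $77,174.00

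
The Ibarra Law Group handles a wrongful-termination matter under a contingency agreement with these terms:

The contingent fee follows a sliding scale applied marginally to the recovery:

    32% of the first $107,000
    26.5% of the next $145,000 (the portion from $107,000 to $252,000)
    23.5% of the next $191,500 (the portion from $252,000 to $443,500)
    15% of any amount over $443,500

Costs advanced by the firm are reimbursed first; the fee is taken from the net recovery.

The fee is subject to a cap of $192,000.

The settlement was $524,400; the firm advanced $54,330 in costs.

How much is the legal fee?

$121,653.00

Fee base (net of costs): $524,400 − $54,330 = $470,070
First $107,000 at 32% = $34,240.00
Next $145,000 at 26.5% = $38,425.00
Next $191,500 at 23.5% = $45,002.50
Remaining $26,570 at 15% = $3,985.50
Fee: $34,240.00 + $38,425.00 + $45,002.50 + $3,985.50 = $121,653.00
$121,653.00 is under the $192,000 cap.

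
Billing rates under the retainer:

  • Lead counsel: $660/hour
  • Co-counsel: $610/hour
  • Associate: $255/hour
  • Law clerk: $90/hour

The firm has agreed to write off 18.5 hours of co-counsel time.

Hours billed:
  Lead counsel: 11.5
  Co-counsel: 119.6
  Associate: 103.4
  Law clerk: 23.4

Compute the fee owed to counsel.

$97,734.00

Lead counsel: 11.5 × $660 = $7,590.00
Co-counsel: 119.6 × $610 = $72,956.00
Associate: 103.4 × $255 = $26,367.00
Law clerk: 23.4 × $90 = $2,106.00
Subtotal: $109,019.00
Write-off: 18.5 × $610 = $11,285.00
Total: $109,019.00 − $11,285.00 = $97,734.00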